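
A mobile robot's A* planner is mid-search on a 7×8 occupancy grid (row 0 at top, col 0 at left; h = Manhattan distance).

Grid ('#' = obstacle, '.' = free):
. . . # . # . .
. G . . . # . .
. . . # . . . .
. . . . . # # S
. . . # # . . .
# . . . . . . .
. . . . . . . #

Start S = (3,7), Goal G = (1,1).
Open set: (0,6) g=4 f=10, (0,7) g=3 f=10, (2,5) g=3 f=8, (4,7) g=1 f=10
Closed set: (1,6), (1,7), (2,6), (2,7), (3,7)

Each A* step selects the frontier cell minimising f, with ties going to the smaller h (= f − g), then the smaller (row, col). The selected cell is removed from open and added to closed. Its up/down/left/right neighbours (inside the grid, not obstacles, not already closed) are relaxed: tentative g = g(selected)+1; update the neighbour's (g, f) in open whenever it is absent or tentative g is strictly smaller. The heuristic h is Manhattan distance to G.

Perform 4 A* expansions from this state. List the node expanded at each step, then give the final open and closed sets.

step 1: expand (2,5) (f=8, h=5) → closed; open now [(0,6) g=4 f=10, (0,7) g=3 f=10, (2,4) g=4 f=8, (4,7) g=1 f=10]
step 2: expand (2,4) (f=8, h=4) → closed; open now [(0,6) g=4 f=10, (0,7) g=3 f=10, (1,4) g=5 f=8, (3,4) g=5 f=10, (4,7) g=1 f=10]
step 3: expand (1,4) (f=8, h=3) → closed; open now [(0,4) g=6 f=10, (0,6) g=4 f=10, (0,7) g=3 f=10, (1,3) g=6 f=8, (3,4) g=5 f=10, (4,7) g=1 f=10]
step 4: expand (1,3) (f=8, h=2) → closed; open now [(0,4) g=6 f=10, (0,6) g=4 f=10, (0,7) g=3 f=10, (1,2) g=7 f=8, (3,4) g=5 f=10, (4,7) g=1 f=10]

order=[(2,5) → (2,4) → (1,4) → (1,3)]; open=[(0,4) g=6 f=10, (0,6) g=4 f=10, (0,7) g=3 f=10, (1,2) g=7 f=8, (3,4) g=5 f=10, (4,7) g=1 f=10]; closed=[(1,3), (1,4), (1,6), (1,7), (2,4), (2,5), (2,6), (2,7), (3,7)]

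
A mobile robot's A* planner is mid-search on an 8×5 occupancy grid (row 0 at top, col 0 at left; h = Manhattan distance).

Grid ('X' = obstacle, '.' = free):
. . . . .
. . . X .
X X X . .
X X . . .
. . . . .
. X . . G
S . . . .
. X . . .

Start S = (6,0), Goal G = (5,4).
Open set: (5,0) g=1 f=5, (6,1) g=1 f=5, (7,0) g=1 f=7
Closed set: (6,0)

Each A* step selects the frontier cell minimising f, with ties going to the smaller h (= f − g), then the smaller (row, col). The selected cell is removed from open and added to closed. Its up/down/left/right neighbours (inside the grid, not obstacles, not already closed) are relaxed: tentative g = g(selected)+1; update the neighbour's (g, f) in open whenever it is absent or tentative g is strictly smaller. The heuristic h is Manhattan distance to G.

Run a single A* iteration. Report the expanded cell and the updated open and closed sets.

expanded=(5,0); open=[(4,0) g=2 f=7, (6,1) g=1 f=5, (7,0) g=1 f=7]; closed=[(5,0), (6,0)]

step 1: expand (5,0) (f=5, h=4) → closed; open now [(4,0) g=2 f=7, (6,1) g=1 f=5, (7,0) g=1 f=7]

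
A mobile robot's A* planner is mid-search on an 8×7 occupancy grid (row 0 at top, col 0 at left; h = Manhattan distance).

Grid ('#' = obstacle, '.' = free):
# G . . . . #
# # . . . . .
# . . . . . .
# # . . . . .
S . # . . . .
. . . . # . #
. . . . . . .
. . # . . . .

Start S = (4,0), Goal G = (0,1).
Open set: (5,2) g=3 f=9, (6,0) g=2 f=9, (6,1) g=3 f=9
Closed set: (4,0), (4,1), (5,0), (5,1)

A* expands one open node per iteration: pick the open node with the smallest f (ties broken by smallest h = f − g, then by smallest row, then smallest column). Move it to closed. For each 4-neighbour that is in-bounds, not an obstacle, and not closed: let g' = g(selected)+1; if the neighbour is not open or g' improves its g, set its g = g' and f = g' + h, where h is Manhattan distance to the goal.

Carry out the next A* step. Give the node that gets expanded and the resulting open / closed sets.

step 1: expand (5,2) (f=9, h=6) → closed; open now [(5,3) g=4 f=11, (6,0) g=2 f=9, (6,1) g=3 f=9, (6,2) g=4 f=11]

expanded=(5,2); open=[(5,3) g=4 f=11, (6,0) g=2 f=9, (6,1) g=3 f=9, (6,2) g=4 f=11]; closed=[(4,0), (4,1), (5,0), (5,1), (5,2)]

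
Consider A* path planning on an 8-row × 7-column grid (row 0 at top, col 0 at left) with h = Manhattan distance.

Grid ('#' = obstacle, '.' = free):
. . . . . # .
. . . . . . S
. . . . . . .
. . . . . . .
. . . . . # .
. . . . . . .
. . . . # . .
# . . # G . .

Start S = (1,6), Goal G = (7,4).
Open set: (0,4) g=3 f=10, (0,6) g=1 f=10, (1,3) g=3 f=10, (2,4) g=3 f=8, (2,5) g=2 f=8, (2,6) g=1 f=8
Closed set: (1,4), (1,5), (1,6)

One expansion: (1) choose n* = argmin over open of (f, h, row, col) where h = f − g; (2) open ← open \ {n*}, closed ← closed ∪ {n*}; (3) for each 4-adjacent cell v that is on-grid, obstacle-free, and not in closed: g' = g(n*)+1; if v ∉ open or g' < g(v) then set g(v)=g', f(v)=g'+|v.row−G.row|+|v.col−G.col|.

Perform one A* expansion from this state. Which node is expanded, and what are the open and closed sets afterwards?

step 1: expand (2,4) (f=8, h=5) → closed; open now [(0,4) g=3 f=10, (0,6) g=1 f=10, (1,3) g=3 f=10, (2,3) g=4 f=10, (2,5) g=2 f=8, (2,6) g=1 f=8, (3,4) g=4 f=8]

expanded=(2,4); open=[(0,4) g=3 f=10, (0,6) g=1 f=10, (1,3) g=3 f=10, (2,3) g=4 f=10, (2,5) g=2 f=8, (2,6) g=1 f=8, (3,4) g=4 f=8]; closed=[(1,4), (1,5), (1,6), (2,4)]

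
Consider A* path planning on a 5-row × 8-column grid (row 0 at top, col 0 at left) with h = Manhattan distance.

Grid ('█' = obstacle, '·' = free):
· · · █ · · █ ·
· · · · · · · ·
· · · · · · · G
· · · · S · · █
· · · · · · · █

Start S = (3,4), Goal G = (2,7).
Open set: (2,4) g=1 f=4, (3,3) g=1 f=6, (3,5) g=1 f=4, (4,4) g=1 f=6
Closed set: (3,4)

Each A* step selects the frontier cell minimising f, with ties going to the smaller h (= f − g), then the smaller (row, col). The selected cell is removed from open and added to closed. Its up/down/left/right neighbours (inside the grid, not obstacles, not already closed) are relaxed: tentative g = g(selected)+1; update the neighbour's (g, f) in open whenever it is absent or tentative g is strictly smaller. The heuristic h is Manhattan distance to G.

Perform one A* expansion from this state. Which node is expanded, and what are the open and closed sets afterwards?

step 1: expand (2,4) (f=4, h=3) → closed; open now [(1,4) g=2 f=6, (2,3) g=2 f=6, (2,5) g=2 f=4, (3,3) g=1 f=6, (3,5) g=1 f=4, (4,4) g=1 f=6]

expanded=(2,4); open=[(1,4) g=2 f=6, (2,3) g=2 f=6, (2,5) g=2 f=4, (3,3) g=1 f=6, (3,5) g=1 f=4, (4,4) g=1 f=6]; closed=[(2,4), (3,4)]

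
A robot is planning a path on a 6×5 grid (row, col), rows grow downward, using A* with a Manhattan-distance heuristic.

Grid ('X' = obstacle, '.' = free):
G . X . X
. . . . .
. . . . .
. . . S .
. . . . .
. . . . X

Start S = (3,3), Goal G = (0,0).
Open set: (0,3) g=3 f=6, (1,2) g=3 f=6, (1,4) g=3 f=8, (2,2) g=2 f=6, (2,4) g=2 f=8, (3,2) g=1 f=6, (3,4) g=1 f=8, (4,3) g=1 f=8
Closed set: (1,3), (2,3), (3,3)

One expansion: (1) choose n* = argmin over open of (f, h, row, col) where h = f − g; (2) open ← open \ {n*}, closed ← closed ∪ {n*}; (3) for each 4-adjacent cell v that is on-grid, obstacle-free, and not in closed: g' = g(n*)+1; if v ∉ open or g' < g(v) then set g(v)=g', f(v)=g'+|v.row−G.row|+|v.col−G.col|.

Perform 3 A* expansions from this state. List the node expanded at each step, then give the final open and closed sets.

order=[(0,3) → (1,2) → (1,1)]; open=[(0,1) g=5 f=6, (1,0) g=5 f=6, (1,4) g=3 f=8, (2,1) g=5 f=8, (2,2) g=2 f=6, (2,4) g=2 f=8, (3,2) g=1 f=6, (3,4) g=1 f=8, (4,3) g=1 f=8]; closed=[(0,3), (1,1), (1,2), (1,3), (2,3), (3,3)]

step 1: expand (0,3) (f=6, h=3) → closed; open now [(1,2) g=3 f=6, (1,4) g=3 f=8, (2,2) g=2 f=6, (2,4) g=2 f=8, (3,2) g=1 f=6, (3,4) g=1 f=8, (4,3) g=1 f=8]
step 2: expand (1,2) (f=6, h=3) → closed; open now [(1,1) g=4 f=6, (1,4) g=3 f=8, (2,2) g=2 f=6, (2,4) g=2 f=8, (3,2) g=1 f=6, (3,4) g=1 f=8, (4,3) g=1 f=8]
step 3: expand (1,1) (f=6, h=2) → closed; open now [(0,1) g=5 f=6, (1,0) g=5 f=6, (1,4) g=3 f=8, (2,1) g=5 f=8, (2,2) g=2 f=6, (2,4) g=2 f=8, (3,2) g=1 f=6, (3,4) g=1 f=8, (4,3) g=1 f=8]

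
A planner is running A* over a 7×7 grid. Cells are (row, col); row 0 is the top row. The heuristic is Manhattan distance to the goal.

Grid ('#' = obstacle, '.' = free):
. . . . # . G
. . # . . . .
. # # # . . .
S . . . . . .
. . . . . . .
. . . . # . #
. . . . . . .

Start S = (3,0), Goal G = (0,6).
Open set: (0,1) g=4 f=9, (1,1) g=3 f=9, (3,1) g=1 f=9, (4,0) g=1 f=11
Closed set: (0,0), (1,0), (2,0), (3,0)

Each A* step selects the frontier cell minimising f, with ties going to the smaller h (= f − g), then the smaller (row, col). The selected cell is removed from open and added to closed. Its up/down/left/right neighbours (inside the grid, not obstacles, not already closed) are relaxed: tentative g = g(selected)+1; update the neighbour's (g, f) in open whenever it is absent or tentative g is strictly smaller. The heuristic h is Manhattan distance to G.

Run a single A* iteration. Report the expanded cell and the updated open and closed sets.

expanded=(0,1); open=[(0,2) g=5 f=9, (1,1) g=3 f=9, (3,1) g=1 f=9, (4,0) g=1 f=11]; closed=[(0,0), (0,1), (1,0), (2,0), (3,0)]

step 1: expand (0,1) (f=9, h=5) → closed; open now [(0,2) g=5 f=9, (1,1) g=3 f=9, (3,1) g=1 f=9, (4,0) g=1 f=11]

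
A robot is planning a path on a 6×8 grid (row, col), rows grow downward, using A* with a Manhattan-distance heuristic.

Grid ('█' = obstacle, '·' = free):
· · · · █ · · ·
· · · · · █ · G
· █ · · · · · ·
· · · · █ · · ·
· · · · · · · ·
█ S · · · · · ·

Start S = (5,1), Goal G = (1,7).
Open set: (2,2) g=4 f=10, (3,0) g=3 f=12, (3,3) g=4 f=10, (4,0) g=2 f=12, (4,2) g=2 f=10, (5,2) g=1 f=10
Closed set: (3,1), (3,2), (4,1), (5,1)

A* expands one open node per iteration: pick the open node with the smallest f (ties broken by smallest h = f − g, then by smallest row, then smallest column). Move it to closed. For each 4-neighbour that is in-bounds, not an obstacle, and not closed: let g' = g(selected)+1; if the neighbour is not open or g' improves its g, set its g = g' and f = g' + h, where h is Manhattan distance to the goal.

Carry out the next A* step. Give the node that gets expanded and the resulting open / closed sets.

expanded=(2,2); open=[(1,2) g=5 f=10, (2,3) g=5 f=10, (3,0) g=3 f=12, (3,3) g=4 f=10, (4,0) g=2 f=12, (4,2) g=2 f=10, (5,2) g=1 f=10]; closed=[(2,2), (3,1), (3,2), (4,1), (5,1)]

step 1: expand (2,2) (f=10, h=6) → closed; open now [(1,2) g=5 f=10, (2,3) g=5 f=10, (3,0) g=3 f=12, (3,3) g=4 f=10, (4,0) g=2 f=12, (4,2) g=2 f=10, (5,2) g=1 f=10]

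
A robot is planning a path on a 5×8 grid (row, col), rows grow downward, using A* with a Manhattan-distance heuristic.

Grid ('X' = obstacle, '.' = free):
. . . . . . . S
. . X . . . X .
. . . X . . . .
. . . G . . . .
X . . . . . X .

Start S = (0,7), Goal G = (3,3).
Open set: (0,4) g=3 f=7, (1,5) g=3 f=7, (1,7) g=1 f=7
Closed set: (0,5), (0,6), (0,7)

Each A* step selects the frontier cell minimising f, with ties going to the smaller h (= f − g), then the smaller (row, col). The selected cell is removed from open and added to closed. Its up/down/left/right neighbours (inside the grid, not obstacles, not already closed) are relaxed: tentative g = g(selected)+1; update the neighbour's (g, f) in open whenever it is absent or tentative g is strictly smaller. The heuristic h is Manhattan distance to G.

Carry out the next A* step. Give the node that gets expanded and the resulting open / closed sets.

step 1: expand (0,4) (f=7, h=4) → closed; open now [(0,3) g=4 f=7, (1,4) g=4 f=7, (1,5) g=3 f=7, (1,7) g=1 f=7]

expanded=(0,4); open=[(0,3) g=4 f=7, (1,4) g=4 f=7, (1,5) g=3 f=7, (1,7) g=1 f=7]; closed=[(0,4), (0,5), (0,6), (0,7)]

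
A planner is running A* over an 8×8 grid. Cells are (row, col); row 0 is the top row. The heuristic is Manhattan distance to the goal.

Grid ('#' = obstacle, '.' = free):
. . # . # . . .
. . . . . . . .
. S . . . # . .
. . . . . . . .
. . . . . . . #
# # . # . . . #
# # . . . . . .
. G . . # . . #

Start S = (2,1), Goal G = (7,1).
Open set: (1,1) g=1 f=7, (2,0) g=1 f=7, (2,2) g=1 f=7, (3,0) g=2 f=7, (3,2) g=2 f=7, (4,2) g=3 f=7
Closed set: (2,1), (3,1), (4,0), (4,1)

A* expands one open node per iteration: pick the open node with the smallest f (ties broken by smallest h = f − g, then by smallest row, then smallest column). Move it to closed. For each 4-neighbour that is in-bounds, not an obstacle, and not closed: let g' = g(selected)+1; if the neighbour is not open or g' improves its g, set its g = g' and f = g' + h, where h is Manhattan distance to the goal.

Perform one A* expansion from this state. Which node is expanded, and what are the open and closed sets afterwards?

expanded=(4,2); open=[(1,1) g=1 f=7, (2,0) g=1 f=7, (2,2) g=1 f=7, (3,0) g=2 f=7, (3,2) g=2 f=7, (4,3) g=4 f=9, (5,2) g=4 f=7]; closed=[(2,1), (3,1), (4,0), (4,1), (4,2)]

step 1: expand (4,2) (f=7, h=4) → closed; open now [(1,1) g=1 f=7, (2,0) g=1 f=7, (2,2) g=1 f=7, (3,0) g=2 f=7, (3,2) g=2 f=7, (4,3) g=4 f=9, (5,2) g=4 f=7]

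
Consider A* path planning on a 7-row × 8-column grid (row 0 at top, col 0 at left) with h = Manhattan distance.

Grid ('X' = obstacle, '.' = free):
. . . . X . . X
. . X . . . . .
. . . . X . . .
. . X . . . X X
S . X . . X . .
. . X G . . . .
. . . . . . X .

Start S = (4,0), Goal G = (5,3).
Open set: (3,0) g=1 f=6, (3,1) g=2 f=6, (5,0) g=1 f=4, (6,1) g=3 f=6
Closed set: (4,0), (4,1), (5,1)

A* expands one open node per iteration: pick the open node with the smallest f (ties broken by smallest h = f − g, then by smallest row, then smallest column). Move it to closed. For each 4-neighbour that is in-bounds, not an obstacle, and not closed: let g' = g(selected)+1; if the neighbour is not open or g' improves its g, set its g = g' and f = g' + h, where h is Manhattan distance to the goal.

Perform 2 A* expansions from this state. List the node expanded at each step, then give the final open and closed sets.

step 1: expand (5,0) (f=4, h=3) → closed; open now [(3,0) g=1 f=6, (3,1) g=2 f=6, (6,0) g=2 f=6, (6,1) g=3 f=6]
step 2: expand (6,1) (f=6, h=3) → closed; open now [(3,0) g=1 f=6, (3,1) g=2 f=6, (6,0) g=2 f=6, (6,2) g=4 f=6]

order=[(5,0) → (6,1)]; open=[(3,0) g=1 f=6, (3,1) g=2 f=6, (6,0) g=2 f=6, (6,2) g=4 f=6]; closed=[(4,0), (4,1), (5,0), (5,1), (6,1)]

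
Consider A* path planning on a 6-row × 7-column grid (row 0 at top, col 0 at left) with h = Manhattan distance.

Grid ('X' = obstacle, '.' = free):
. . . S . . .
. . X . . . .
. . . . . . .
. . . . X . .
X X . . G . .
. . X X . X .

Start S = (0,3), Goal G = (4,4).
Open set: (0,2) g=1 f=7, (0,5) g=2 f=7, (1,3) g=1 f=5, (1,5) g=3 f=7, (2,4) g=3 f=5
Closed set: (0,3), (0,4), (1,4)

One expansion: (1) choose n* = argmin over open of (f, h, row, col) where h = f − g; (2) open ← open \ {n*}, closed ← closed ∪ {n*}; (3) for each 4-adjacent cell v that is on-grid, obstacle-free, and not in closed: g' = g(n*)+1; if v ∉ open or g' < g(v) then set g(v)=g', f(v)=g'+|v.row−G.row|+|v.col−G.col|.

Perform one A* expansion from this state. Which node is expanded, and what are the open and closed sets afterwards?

expanded=(2,4); open=[(0,2) g=1 f=7, (0,5) g=2 f=7, (1,3) g=1 f=5, (1,5) g=3 f=7, (2,3) g=4 f=7, (2,5) g=4 f=7]; closed=[(0,3), (0,4), (1,4), (2,4)]

step 1: expand (2,4) (f=5, h=2) → closed; open now [(0,2) g=1 f=7, (0,5) g=2 f=7, (1,3) g=1 f=5, (1,5) g=3 f=7, (2,3) g=4 f=7, (2,5) g=4 f=7]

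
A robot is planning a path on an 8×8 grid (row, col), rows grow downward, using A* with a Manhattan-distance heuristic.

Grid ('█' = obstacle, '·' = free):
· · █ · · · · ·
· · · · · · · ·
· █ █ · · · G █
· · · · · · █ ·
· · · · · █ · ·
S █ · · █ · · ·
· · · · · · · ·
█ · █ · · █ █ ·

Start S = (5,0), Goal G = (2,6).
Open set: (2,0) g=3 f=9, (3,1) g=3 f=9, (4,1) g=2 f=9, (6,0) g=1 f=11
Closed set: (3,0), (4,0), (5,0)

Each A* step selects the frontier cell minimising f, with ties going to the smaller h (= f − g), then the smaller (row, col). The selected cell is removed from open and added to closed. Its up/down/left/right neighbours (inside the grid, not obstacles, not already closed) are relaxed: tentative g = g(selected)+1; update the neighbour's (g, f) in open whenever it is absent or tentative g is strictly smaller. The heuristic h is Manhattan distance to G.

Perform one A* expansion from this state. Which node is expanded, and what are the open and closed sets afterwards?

step 1: expand (2,0) (f=9, h=6) → closed; open now [(1,0) g=4 f=11, (3,1) g=3 f=9, (4,1) g=2 f=9, (6,0) g=1 f=11]

expanded=(2,0); open=[(1,0) g=4 f=11, (3,1) g=3 f=9, (4,1) g=2 f=9, (6,0) g=1 f=11]; closed=[(2,0), (3,0), (4,0), (5,0)]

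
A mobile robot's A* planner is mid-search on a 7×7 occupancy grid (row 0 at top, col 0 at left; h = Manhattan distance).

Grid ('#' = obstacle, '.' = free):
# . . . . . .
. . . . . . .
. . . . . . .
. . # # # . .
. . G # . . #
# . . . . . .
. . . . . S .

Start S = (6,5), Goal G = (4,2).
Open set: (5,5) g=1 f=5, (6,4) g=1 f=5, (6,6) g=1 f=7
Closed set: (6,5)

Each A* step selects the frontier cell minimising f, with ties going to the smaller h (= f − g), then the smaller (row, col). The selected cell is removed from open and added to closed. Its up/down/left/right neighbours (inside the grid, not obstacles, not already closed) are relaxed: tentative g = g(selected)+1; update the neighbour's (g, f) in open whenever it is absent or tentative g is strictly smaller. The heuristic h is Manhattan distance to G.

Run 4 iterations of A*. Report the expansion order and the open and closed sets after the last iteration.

order=[(5,5) → (4,5) → (4,4) → (5,4)]; open=[(3,5) g=3 f=7, (5,3) g=3 f=5, (5,6) g=2 f=7, (6,4) g=1 f=5, (6,6) g=1 f=7]; closed=[(4,4), (4,5), (5,4), (5,5), (6,5)]

step 1: expand (5,5) (f=5, h=4) → closed; open now [(4,5) g=2 f=5, (5,4) g=2 f=5, (5,6) g=2 f=7, (6,4) g=1 f=5, (6,6) g=1 f=7]
step 2: expand (4,5) (f=5, h=3) → closed; open now [(3,5) g=3 f=7, (4,4) g=3 f=5, (5,4) g=2 f=5, (5,6) g=2 f=7, (6,4) g=1 f=5, (6,6) g=1 f=7]
step 3: expand (4,4) (f=5, h=2) → closed; open now [(3,5) g=3 f=7, (5,4) g=2 f=5, (5,6) g=2 f=7, (6,4) g=1 f=5, (6,6) g=1 f=7]
step 4: expand (5,4) (f=5, h=3) → closed; open now [(3,5) g=3 f=7, (5,3) g=3 f=5, (5,6) g=2 f=7, (6,4) g=1 f=5, (6,6) g=1 f=7]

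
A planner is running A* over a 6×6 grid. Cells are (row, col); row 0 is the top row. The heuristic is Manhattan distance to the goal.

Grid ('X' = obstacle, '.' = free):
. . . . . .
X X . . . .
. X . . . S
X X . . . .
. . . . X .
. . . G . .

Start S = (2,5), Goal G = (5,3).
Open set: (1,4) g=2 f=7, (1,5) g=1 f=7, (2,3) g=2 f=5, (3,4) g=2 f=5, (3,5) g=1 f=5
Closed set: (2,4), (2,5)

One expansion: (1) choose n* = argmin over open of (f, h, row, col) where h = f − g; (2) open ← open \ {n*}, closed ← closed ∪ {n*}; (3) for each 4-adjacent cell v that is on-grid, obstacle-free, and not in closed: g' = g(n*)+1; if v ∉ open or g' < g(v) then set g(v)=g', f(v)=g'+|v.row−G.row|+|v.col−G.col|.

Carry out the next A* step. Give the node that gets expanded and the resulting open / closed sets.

step 1: expand (2,3) (f=5, h=3) → closed; open now [(1,3) g=3 f=7, (1,4) g=2 f=7, (1,5) g=1 f=7, (2,2) g=3 f=7, (3,3) g=3 f=5, (3,4) g=2 f=5, (3,5) g=1 f=5]

expanded=(2,3); open=[(1,3) g=3 f=7, (1,4) g=2 f=7, (1,5) g=1 f=7, (2,2) g=3 f=7, (3,3) g=3 f=5, (3,4) g=2 f=5, (3,5) g=1 f=5]; closed=[(2,3), (2,4), (2,5)]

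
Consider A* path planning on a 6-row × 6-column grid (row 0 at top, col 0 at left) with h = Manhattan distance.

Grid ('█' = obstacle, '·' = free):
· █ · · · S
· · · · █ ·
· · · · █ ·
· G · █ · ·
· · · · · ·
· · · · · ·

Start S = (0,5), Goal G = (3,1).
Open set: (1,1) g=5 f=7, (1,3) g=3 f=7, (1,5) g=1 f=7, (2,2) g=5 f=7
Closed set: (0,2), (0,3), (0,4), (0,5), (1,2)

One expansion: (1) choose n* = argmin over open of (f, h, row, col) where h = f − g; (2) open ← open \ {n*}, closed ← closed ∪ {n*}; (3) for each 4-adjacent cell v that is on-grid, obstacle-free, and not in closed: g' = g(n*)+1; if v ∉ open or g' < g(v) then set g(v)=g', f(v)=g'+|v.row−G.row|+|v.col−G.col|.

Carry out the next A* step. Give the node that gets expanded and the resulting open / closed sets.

expanded=(1,1); open=[(1,0) g=6 f=9, (1,3) g=3 f=7, (1,5) g=1 f=7, (2,1) g=6 f=7, (2,2) g=5 f=7]; closed=[(0,2), (0,3), (0,4), (0,5), (1,1), (1,2)]

step 1: expand (1,1) (f=7, h=2) → closed; open now [(1,0) g=6 f=9, (1,3) g=3 f=7, (1,5) g=1 f=7, (2,1) g=6 f=7, (2,2) g=5 f=7]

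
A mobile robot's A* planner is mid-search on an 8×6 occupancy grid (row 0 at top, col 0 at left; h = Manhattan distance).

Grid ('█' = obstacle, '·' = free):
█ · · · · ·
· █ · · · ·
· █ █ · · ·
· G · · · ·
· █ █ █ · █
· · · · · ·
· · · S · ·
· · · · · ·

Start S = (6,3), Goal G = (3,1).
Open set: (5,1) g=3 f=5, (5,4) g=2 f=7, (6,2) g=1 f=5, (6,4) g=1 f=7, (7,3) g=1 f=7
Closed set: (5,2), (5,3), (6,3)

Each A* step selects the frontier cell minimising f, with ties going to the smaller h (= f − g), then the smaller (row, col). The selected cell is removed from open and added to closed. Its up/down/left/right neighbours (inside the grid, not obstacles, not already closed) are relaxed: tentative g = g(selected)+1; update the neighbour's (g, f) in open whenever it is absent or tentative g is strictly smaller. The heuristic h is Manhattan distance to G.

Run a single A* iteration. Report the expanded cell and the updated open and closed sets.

step 1: expand (5,1) (f=5, h=2) → closed; open now [(5,0) g=4 f=7, (5,4) g=2 f=7, (6,1) g=4 f=7, (6,2) g=1 f=5, (6,4) g=1 f=7, (7,3) g=1 f=7]

expanded=(5,1); open=[(5,0) g=4 f=7, (5,4) g=2 f=7, (6,1) g=4 f=7, (6,2) g=1 f=5, (6,4) g=1 f=7, (7,3) g=1 f=7]; closed=[(5,1), (5,2), (5,3), (6,3)]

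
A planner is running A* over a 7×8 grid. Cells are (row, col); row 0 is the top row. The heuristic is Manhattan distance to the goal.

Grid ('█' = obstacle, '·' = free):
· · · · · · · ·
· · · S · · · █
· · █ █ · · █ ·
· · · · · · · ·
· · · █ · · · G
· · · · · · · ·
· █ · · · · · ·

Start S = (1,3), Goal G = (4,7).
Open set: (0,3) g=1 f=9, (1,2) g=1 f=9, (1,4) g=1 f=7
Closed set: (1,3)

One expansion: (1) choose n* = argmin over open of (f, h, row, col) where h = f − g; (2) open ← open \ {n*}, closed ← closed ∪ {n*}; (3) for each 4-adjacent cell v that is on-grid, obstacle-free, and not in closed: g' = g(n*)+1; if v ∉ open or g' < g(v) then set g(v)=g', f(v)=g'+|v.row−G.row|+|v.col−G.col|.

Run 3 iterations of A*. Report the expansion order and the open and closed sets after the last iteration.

order=[(1,4) → (1,5) → (1,6)]; open=[(0,3) g=1 f=9, (0,4) g=2 f=9, (0,5) g=3 f=9, (0,6) g=4 f=9, (1,2) g=1 f=9, (2,4) g=2 f=7, (2,5) g=3 f=7]; closed=[(1,3), (1,4), (1,5), (1,6)]

step 1: expand (1,4) (f=7, h=6) → closed; open now [(0,3) g=1 f=9, (0,4) g=2 f=9, (1,2) g=1 f=9, (1,5) g=2 f=7, (2,4) g=2 f=7]
step 2: expand (1,5) (f=7, h=5) → closed; open now [(0,3) g=1 f=9, (0,4) g=2 f=9, (0,5) g=3 f=9, (1,2) g=1 f=9, (1,6) g=3 f=7, (2,4) g=2 f=7, (2,5) g=3 f=7]
step 3: expand (1,6) (f=7, h=4) → closed; open now [(0,3) g=1 f=9, (0,4) g=2 f=9, (0,5) g=3 f=9, (0,6) g=4 f=9, (1,2) g=1 f=9, (2,4) g=2 f=7, (2,5) g=3 f=7]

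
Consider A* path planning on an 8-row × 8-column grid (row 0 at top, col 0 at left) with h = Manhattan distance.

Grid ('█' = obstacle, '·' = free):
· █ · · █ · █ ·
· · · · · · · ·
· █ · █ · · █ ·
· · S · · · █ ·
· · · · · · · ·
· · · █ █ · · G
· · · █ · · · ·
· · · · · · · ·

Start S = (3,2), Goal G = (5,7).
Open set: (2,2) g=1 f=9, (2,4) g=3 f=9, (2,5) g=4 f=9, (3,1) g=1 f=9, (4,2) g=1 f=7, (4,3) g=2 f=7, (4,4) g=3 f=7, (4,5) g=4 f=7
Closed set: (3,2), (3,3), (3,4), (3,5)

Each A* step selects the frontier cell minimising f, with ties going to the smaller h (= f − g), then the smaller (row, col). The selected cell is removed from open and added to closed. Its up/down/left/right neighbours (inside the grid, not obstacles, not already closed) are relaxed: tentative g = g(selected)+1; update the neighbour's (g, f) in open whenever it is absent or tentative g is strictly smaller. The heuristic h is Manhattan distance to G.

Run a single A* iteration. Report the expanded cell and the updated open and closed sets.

expanded=(4,5); open=[(2,2) g=1 f=9, (2,4) g=3 f=9, (2,5) g=4 f=9, (3,1) g=1 f=9, (4,2) g=1 f=7, (4,3) g=2 f=7, (4,4) g=3 f=7, (4,6) g=5 f=7, (5,5) g=5 f=7]; closed=[(3,2), (3,3), (3,4), (3,5), (4,5)]

step 1: expand (4,5) (f=7, h=3) → closed; open now [(2,2) g=1 f=9, (2,4) g=3 f=9, (2,5) g=4 f=9, (3,1) g=1 f=9, (4,2) g=1 f=7, (4,3) g=2 f=7, (4,4) g=3 f=7, (4,6) g=5 f=7, (5,5) g=5 f=7]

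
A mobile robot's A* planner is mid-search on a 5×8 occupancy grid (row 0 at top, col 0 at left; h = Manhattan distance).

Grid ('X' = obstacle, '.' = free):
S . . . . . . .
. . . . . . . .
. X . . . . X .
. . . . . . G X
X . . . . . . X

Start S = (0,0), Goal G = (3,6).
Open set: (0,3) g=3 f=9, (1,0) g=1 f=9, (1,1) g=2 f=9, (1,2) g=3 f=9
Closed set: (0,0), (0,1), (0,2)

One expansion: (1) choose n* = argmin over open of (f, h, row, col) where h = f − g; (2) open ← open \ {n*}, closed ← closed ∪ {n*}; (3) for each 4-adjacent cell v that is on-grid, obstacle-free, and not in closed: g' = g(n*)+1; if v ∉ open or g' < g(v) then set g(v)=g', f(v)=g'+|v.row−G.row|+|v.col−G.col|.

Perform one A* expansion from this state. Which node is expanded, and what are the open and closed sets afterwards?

step 1: expand (0,3) (f=9, h=6) → closed; open now [(0,4) g=4 f=9, (1,0) g=1 f=9, (1,1) g=2 f=9, (1,2) g=3 f=9, (1,3) g=4 f=9]

expanded=(0,3); open=[(0,4) g=4 f=9, (1,0) g=1 f=9, (1,1) g=2 f=9, (1,2) g=3 f=9, (1,3) g=4 f=9]; closed=[(0,0), (0,1), (0,2), (0,3)]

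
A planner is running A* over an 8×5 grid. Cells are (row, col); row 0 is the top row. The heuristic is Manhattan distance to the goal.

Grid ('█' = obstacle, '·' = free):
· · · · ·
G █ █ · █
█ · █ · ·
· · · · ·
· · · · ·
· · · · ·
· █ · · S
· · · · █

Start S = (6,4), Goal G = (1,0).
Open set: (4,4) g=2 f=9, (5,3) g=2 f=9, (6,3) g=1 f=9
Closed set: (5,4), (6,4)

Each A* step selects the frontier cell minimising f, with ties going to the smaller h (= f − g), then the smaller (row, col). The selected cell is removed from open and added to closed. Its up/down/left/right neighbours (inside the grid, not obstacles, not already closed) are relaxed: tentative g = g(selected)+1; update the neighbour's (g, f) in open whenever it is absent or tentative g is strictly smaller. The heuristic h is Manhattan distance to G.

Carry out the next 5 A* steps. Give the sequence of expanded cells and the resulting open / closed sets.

step 1: expand (4,4) (f=9, h=7) → closed; open now [(3,4) g=3 f=9, (4,3) g=3 f=9, (5,3) g=2 f=9, (6,3) g=1 f=9]
step 2: expand (3,4) (f=9, h=6) → closed; open now [(2,4) g=4 f=9, (3,3) g=4 f=9, (4,3) g=3 f=9, (5,3) g=2 f=9, (6,3) g=1 f=9]
step 3: expand (2,4) (f=9, h=5) → closed; open now [(2,3) g=5 f=9, (3,3) g=4 f=9, (4,3) g=3 f=9, (5,3) g=2 f=9, (6,3) g=1 f=9]
step 4: expand (2,3) (f=9, h=4) → closed; open now [(1,3) g=6 f=9, (3,3) g=4 f=9, (4,3) g=3 f=9, (5,3) g=2 f=9, (6,3) g=1 f=9]
step 5: expand (1,3) (f=9, h=3) → closed; open now [(0,3) g=7 f=11, (3,3) g=4 f=9, (4,3) g=3 f=9, (5,3) g=2 f=9, (6,3) g=1 f=9]

order=[(4,4) → (3,4) → (2,4) → (2,3) → (1,3)]; open=[(0,3) g=7 f=11, (3,3) g=4 f=9, (4,3) g=3 f=9, (5,3) g=2 f=9, (6,3) g=1 f=9]; closed=[(1,3), (2,3), (2,4), (3,4), (4,4), (5,4), (6,4)]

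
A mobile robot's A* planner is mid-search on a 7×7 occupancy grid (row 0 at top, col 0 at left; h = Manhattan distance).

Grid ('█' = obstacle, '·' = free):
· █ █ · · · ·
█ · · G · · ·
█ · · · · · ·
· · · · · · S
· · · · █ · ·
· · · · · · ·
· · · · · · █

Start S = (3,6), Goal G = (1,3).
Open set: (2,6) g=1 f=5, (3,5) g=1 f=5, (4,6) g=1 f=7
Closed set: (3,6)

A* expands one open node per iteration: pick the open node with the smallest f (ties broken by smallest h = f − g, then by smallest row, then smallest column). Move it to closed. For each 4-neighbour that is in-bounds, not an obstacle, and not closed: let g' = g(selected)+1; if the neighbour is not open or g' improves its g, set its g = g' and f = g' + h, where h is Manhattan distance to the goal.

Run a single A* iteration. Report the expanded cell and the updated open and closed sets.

step 1: expand (2,6) (f=5, h=4) → closed; open now [(1,6) g=2 f=5, (2,5) g=2 f=5, (3,5) g=1 f=5, (4,6) g=1 f=7]

expanded=(2,6); open=[(1,6) g=2 f=5, (2,5) g=2 f=5, (3,5) g=1 f=5, (4,6) g=1 f=7]; closed=[(2,6), (3,6)]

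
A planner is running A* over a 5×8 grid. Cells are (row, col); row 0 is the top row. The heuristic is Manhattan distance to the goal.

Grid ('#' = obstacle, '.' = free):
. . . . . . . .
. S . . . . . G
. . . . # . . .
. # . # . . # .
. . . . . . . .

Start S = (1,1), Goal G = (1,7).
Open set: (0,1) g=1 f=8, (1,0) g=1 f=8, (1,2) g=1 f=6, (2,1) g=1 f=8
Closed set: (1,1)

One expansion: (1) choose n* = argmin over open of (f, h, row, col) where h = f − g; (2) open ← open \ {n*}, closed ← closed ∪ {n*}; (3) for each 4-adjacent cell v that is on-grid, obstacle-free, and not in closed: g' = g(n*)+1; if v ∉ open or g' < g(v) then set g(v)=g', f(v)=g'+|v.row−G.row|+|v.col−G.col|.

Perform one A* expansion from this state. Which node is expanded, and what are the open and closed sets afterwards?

expanded=(1,2); open=[(0,1) g=1 f=8, (0,2) g=2 f=8, (1,0) g=1 f=8, (1,3) g=2 f=6, (2,1) g=1 f=8, (2,2) g=2 f=8]; closed=[(1,1), (1,2)]

step 1: expand (1,2) (f=6, h=5) → closed; open now [(0,1) g=1 f=8, (0,2) g=2 f=8, (1,0) g=1 f=8, (1,3) g=2 f=6, (2,1) g=1 f=8, (2,2) g=2 f=8]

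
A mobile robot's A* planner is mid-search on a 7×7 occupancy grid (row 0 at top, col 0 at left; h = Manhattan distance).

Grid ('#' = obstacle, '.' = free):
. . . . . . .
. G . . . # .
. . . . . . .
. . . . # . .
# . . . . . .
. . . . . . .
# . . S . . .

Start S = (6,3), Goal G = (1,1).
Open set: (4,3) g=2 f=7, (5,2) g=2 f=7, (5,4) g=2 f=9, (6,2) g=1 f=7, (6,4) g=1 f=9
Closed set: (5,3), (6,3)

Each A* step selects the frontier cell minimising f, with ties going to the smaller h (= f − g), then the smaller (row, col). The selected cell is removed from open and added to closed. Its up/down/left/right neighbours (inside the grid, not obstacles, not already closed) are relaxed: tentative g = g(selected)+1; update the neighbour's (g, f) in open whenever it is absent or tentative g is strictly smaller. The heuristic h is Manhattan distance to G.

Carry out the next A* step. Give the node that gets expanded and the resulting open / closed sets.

expanded=(4,3); open=[(3,3) g=3 f=7, (4,2) g=3 f=7, (4,4) g=3 f=9, (5,2) g=2 f=7, (5,4) g=2 f=9, (6,2) g=1 f=7, (6,4) g=1 f=9]; closed=[(4,3), (5,3), (6,3)]

step 1: expand (4,3) (f=7, h=5) → closed; open now [(3,3) g=3 f=7, (4,2) g=3 f=7, (4,4) g=3 f=9, (5,2) g=2 f=7, (5,4) g=2 f=9, (6,2) g=1 f=7, (6,4) g=1 f=9]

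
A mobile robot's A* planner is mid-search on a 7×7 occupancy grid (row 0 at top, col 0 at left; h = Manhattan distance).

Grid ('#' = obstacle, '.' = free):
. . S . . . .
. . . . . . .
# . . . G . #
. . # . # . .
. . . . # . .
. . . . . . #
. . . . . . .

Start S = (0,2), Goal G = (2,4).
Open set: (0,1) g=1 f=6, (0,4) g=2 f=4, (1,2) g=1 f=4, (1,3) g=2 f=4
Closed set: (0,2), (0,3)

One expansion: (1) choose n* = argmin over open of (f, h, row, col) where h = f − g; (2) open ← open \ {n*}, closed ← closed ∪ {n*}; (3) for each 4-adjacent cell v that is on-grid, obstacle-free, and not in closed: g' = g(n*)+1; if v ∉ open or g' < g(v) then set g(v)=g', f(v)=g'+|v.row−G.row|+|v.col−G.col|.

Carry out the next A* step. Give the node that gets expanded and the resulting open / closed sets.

step 1: expand (0,4) (f=4, h=2) → closed; open now [(0,1) g=1 f=6, (0,5) g=3 f=6, (1,2) g=1 f=4, (1,3) g=2 f=4, (1,4) g=3 f=4]

expanded=(0,4); open=[(0,1) g=1 f=6, (0,5) g=3 f=6, (1,2) g=1 f=4, (1,3) g=2 f=4, (1,4) g=3 f=4]; closed=[(0,2), (0,3), (0,4)]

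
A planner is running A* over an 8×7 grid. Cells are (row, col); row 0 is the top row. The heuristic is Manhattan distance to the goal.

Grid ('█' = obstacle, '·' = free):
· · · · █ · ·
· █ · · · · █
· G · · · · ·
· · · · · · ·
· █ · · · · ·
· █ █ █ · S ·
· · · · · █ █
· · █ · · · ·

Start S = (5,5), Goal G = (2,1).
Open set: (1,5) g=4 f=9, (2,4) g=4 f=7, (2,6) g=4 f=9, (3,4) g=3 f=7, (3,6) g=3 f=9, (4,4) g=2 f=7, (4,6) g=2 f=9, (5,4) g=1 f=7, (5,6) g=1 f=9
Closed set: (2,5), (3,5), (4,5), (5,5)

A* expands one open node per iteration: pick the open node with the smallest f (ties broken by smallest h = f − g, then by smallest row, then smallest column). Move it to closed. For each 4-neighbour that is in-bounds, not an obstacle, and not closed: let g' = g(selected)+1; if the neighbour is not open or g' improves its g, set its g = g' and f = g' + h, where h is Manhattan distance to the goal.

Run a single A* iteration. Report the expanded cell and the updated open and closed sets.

step 1: expand (2,4) (f=7, h=3) → closed; open now [(1,4) g=5 f=9, (1,5) g=4 f=9, (2,3) g=5 f=7, (2,6) g=4 f=9, (3,4) g=3 f=7, (3,6) g=3 f=9, (4,4) g=2 f=7, (4,6) g=2 f=9, (5,4) g=1 f=7, (5,6) g=1 f=9]

expanded=(2,4); open=[(1,4) g=5 f=9, (1,5) g=4 f=9, (2,3) g=5 f=7, (2,6) g=4 f=9, (3,4) g=3 f=7, (3,6) g=3 f=9, (4,4) g=2 f=7, (4,6) g=2 f=9, (5,4) g=1 f=7, (5,6) g=1 f=9]; closed=[(2,4), (2,5), (3,5), (4,5), (5,5)]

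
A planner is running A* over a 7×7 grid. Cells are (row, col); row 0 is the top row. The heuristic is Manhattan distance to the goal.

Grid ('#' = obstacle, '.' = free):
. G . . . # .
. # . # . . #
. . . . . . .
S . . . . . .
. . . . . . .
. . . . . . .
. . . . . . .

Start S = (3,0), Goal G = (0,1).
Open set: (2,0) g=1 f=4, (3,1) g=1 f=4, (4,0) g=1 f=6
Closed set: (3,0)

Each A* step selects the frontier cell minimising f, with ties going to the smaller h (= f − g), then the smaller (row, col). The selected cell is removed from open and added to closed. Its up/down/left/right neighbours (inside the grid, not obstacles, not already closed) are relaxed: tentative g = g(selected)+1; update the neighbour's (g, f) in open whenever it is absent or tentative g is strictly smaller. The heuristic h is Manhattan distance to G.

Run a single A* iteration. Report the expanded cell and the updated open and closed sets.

step 1: expand (2,0) (f=4, h=3) → closed; open now [(1,0) g=2 f=4, (2,1) g=2 f=4, (3,1) g=1 f=4, (4,0) g=1 f=6]

expanded=(2,0); open=[(1,0) g=2 f=4, (2,1) g=2 f=4, (3,1) g=1 f=4, (4,0) g=1 f=6]; closed=[(2,0), (3,0)]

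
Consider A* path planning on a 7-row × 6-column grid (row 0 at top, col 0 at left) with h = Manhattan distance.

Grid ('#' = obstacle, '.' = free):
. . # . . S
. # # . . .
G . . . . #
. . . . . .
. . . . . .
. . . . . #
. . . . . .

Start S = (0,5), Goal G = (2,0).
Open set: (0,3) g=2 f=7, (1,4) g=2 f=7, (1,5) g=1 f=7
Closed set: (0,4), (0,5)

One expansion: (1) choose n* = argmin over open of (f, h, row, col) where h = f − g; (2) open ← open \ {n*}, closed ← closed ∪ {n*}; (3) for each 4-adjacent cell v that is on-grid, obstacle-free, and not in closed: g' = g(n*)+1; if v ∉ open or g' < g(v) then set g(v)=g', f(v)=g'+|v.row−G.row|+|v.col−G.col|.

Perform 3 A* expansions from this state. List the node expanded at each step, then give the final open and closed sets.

order=[(0,3) → (1,3) → (2,3)]; open=[(1,4) g=2 f=7, (1,5) g=1 f=7, (2,2) g=5 f=7, (2,4) g=5 f=9, (3,3) g=5 f=9]; closed=[(0,3), (0,4), (0,5), (1,3), (2,3)]

step 1: expand (0,3) (f=7, h=5) → closed; open now [(1,3) g=3 f=7, (1,4) g=2 f=7, (1,5) g=1 f=7]
step 2: expand (1,3) (f=7, h=4) → closed; open now [(1,4) g=2 f=7, (1,5) g=1 f=7, (2,3) g=4 f=7]
step 3: expand (2,3) (f=7, h=3) → closed; open now [(1,4) g=2 f=7, (1,5) g=1 f=7, (2,2) g=5 f=7, (2,4) g=5 f=9, (3,3) g=5 f=9]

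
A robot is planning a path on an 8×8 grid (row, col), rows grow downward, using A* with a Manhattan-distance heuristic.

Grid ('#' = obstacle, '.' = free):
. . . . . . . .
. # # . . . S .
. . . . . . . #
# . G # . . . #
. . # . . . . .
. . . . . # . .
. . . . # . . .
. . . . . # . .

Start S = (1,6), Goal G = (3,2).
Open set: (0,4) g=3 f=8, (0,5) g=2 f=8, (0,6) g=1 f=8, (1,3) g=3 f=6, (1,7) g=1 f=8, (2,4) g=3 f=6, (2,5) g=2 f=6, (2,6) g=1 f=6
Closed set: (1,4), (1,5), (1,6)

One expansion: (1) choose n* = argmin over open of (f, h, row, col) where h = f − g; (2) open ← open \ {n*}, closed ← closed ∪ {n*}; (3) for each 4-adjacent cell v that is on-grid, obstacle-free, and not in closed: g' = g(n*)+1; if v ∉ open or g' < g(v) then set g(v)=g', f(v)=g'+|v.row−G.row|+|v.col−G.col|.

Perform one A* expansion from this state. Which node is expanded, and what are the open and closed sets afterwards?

step 1: expand (1,3) (f=6, h=3) → closed; open now [(0,3) g=4 f=8, (0,4) g=3 f=8, (0,5) g=2 f=8, (0,6) g=1 f=8, (1,7) g=1 f=8, (2,3) g=4 f=6, (2,4) g=3 f=6, (2,5) g=2 f=6, (2,6) g=1 f=6]

expanded=(1,3); open=[(0,3) g=4 f=8, (0,4) g=3 f=8, (0,5) g=2 f=8, (0,6) g=1 f=8, (1,7) g=1 f=8, (2,3) g=4 f=6, (2,4) g=3 f=6, (2,5) g=2 f=6, (2,6) g=1 f=6]; closed=[(1,3), (1,4), (1,5), (1,6)]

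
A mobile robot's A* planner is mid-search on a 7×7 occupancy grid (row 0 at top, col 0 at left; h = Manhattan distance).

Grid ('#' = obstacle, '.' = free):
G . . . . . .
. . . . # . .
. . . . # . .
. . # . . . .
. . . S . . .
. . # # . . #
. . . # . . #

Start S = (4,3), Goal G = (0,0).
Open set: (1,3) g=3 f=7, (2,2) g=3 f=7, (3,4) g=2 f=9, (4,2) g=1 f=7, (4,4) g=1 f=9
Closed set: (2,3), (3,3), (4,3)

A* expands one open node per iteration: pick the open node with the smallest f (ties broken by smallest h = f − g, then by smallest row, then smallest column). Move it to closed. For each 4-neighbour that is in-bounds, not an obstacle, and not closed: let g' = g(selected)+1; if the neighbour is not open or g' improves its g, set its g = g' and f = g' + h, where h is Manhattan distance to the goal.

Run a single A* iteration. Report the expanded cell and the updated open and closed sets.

step 1: expand (1,3) (f=7, h=4) → closed; open now [(0,3) g=4 f=7, (1,2) g=4 f=7, (2,2) g=3 f=7, (3,4) g=2 f=9, (4,2) g=1 f=7, (4,4) g=1 f=9]

expanded=(1,3); open=[(0,3) g=4 f=7, (1,2) g=4 f=7, (2,2) g=3 f=7, (3,4) g=2 f=9, (4,2) g=1 f=7, (4,4) g=1 f=9]; closed=[(1,3), (2,3), (3,3), (4,3)]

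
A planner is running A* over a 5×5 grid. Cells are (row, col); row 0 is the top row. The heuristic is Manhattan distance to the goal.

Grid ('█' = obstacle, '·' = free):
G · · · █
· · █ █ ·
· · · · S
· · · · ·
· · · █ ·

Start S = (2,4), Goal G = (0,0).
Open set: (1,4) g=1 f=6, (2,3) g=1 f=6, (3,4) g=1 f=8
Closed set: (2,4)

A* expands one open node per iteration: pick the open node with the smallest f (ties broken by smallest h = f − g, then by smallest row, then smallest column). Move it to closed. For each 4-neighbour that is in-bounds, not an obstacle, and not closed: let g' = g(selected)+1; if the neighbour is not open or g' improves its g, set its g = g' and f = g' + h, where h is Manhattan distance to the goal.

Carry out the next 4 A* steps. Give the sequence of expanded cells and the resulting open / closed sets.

order=[(1,4) → (2,3) → (2,2) → (2,1)]; open=[(1,1) g=4 f=6, (2,0) g=4 f=6, (3,1) g=4 f=8, (3,2) g=3 f=8, (3,3) g=2 f=8, (3,4) g=1 f=8]; closed=[(1,4), (2,1), (2,2), (2,3), (2,4)]

step 1: expand (1,4) (f=6, h=5) → closed; open now [(2,3) g=1 f=6, (3,4) g=1 f=8]
step 2: expand (2,3) (f=6, h=5) → closed; open now [(2,2) g=2 f=6, (3,3) g=2 f=8, (3,4) g=1 f=8]
step 3: expand (2,2) (f=6, h=4) → closed; open now [(2,1) g=3 f=6, (3,2) g=3 f=8, (3,3) g=2 f=8, (3,4) g=1 f=8]
step 4: expand (2,1) (f=6, h=3) → closed; open now [(1,1) g=4 f=6, (2,0) g=4 f=6, (3,1) g=4 f=8, (3,2) g=3 f=8, (3,3) g=2 f=8, (3,4) g=1 f=8]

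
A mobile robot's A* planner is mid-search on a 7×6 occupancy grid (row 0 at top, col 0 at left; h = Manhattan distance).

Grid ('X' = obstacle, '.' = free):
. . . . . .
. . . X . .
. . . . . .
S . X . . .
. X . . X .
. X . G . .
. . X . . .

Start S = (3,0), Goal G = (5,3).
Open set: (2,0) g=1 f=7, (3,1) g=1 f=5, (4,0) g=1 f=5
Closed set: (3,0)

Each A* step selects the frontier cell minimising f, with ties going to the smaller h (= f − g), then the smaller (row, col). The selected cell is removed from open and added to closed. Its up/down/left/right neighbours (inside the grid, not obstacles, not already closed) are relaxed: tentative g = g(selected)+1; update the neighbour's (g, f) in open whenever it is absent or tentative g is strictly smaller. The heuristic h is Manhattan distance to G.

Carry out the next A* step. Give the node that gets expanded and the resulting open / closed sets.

step 1: expand (3,1) (f=5, h=4) → closed; open now [(2,0) g=1 f=7, (2,1) g=2 f=7, (4,0) g=1 f=5]

expanded=(3,1); open=[(2,0) g=1 f=7, (2,1) g=2 f=7, (4,0) g=1 f=5]; closed=[(3,0), (3,1)]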